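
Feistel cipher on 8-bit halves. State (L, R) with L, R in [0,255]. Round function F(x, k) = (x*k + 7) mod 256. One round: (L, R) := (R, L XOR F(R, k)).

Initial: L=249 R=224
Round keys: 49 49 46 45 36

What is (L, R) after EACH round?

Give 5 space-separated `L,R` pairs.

Answer: 224,30 30,37 37,179 179,91 91,96

Derivation:
Round 1 (k=49): L=224 R=30
Round 2 (k=49): L=30 R=37
Round 3 (k=46): L=37 R=179
Round 4 (k=45): L=179 R=91
Round 5 (k=36): L=91 R=96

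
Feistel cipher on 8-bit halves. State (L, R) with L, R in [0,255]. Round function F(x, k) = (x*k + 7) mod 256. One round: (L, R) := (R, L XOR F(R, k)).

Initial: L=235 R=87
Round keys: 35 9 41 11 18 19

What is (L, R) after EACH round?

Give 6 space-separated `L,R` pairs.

Answer: 87,7 7,17 17,199 199,133 133,166 166,220

Derivation:
Round 1 (k=35): L=87 R=7
Round 2 (k=9): L=7 R=17
Round 3 (k=41): L=17 R=199
Round 4 (k=11): L=199 R=133
Round 5 (k=18): L=133 R=166
Round 6 (k=19): L=166 R=220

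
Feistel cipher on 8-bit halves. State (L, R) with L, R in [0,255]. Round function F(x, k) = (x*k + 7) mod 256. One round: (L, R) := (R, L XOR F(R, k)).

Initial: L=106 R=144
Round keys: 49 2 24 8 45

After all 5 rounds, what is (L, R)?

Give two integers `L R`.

Round 1 (k=49): L=144 R=253
Round 2 (k=2): L=253 R=145
Round 3 (k=24): L=145 R=98
Round 4 (k=8): L=98 R=134
Round 5 (k=45): L=134 R=247

Answer: 134 247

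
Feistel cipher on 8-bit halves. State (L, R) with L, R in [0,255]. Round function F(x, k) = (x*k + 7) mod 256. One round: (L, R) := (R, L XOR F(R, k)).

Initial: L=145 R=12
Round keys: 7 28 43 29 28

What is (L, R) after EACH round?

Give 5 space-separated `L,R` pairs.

Answer: 12,202 202,19 19,242 242,98 98,77

Derivation:
Round 1 (k=7): L=12 R=202
Round 2 (k=28): L=202 R=19
Round 3 (k=43): L=19 R=242
Round 4 (k=29): L=242 R=98
Round 5 (k=28): L=98 R=77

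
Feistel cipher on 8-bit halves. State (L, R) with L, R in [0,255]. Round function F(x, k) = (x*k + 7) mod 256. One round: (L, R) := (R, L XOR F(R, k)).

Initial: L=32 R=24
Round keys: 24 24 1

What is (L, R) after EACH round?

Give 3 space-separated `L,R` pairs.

Answer: 24,103 103,183 183,217

Derivation:
Round 1 (k=24): L=24 R=103
Round 2 (k=24): L=103 R=183
Round 3 (k=1): L=183 R=217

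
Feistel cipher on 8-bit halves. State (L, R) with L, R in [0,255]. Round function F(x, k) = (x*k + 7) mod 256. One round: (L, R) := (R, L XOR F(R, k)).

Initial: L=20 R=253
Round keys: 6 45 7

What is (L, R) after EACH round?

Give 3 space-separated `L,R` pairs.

Answer: 253,225 225,105 105,7

Derivation:
Round 1 (k=6): L=253 R=225
Round 2 (k=45): L=225 R=105
Round 3 (k=7): L=105 R=7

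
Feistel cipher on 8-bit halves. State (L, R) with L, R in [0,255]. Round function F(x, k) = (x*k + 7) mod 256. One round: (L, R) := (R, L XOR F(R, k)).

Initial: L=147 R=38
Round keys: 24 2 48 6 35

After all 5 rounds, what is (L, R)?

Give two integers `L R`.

Round 1 (k=24): L=38 R=4
Round 2 (k=2): L=4 R=41
Round 3 (k=48): L=41 R=179
Round 4 (k=6): L=179 R=16
Round 5 (k=35): L=16 R=132

Answer: 16 132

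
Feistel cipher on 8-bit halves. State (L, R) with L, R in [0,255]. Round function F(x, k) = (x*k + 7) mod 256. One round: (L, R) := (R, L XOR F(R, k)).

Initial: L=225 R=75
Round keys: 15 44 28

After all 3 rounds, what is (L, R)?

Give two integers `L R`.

Round 1 (k=15): L=75 R=141
Round 2 (k=44): L=141 R=8
Round 3 (k=28): L=8 R=106

Answer: 8 106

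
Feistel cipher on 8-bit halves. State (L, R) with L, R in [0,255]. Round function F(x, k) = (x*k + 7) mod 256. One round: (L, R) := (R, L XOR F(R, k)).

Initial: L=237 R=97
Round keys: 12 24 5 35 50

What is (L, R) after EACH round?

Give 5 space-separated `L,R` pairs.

Round 1 (k=12): L=97 R=126
Round 2 (k=24): L=126 R=182
Round 3 (k=5): L=182 R=235
Round 4 (k=35): L=235 R=158
Round 5 (k=50): L=158 R=8

Answer: 97,126 126,182 182,235 235,158 158,8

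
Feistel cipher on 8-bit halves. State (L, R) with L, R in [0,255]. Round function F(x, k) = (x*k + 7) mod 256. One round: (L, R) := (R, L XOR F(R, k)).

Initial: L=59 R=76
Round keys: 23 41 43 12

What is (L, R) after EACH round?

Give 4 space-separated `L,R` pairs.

Round 1 (k=23): L=76 R=224
Round 2 (k=41): L=224 R=171
Round 3 (k=43): L=171 R=32
Round 4 (k=12): L=32 R=44

Answer: 76,224 224,171 171,32 32,44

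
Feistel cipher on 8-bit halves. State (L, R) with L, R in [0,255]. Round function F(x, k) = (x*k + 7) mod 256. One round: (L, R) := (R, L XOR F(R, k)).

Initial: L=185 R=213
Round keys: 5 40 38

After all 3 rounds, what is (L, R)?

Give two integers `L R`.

Round 1 (k=5): L=213 R=137
Round 2 (k=40): L=137 R=186
Round 3 (k=38): L=186 R=42

Answer: 186 42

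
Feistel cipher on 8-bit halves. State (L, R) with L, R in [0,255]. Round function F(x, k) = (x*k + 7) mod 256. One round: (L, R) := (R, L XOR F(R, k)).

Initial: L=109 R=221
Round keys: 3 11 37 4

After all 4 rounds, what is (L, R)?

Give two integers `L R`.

Answer: 19 246

Derivation:
Round 1 (k=3): L=221 R=243
Round 2 (k=11): L=243 R=165
Round 3 (k=37): L=165 R=19
Round 4 (k=4): L=19 R=246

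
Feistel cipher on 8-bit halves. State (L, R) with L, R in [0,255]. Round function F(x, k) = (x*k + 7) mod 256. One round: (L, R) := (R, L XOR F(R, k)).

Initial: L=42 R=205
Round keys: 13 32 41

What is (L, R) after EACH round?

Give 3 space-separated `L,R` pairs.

Round 1 (k=13): L=205 R=90
Round 2 (k=32): L=90 R=138
Round 3 (k=41): L=138 R=123

Answer: 205,90 90,138 138,123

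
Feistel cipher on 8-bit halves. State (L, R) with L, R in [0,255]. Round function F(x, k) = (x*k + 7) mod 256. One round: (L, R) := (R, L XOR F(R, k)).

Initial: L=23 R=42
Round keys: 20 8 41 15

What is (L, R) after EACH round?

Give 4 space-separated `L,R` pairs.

Round 1 (k=20): L=42 R=88
Round 2 (k=8): L=88 R=237
Round 3 (k=41): L=237 R=164
Round 4 (k=15): L=164 R=78

Answer: 42,88 88,237 237,164 164,78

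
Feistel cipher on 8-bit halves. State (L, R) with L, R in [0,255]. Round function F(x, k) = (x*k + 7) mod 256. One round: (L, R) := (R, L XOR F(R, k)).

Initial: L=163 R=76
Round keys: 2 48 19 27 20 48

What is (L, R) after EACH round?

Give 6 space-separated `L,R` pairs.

Answer: 76,60 60,11 11,228 228,24 24,3 3,143

Derivation:
Round 1 (k=2): L=76 R=60
Round 2 (k=48): L=60 R=11
Round 3 (k=19): L=11 R=228
Round 4 (k=27): L=228 R=24
Round 5 (k=20): L=24 R=3
Round 6 (k=48): L=3 R=143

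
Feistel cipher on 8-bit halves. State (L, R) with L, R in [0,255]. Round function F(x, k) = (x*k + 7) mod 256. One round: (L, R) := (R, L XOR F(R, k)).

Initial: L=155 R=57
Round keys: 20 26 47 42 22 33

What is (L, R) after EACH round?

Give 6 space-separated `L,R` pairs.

Answer: 57,224 224,254 254,73 73,255 255,184 184,64

Derivation:
Round 1 (k=20): L=57 R=224
Round 2 (k=26): L=224 R=254
Round 3 (k=47): L=254 R=73
Round 4 (k=42): L=73 R=255
Round 5 (k=22): L=255 R=184
Round 6 (k=33): L=184 R=64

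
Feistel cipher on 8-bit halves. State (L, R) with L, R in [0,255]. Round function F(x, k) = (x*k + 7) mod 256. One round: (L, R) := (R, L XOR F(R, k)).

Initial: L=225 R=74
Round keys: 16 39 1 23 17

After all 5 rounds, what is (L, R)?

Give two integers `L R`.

Round 1 (k=16): L=74 R=70
Round 2 (k=39): L=70 R=251
Round 3 (k=1): L=251 R=68
Round 4 (k=23): L=68 R=216
Round 5 (k=17): L=216 R=27

Answer: 216 27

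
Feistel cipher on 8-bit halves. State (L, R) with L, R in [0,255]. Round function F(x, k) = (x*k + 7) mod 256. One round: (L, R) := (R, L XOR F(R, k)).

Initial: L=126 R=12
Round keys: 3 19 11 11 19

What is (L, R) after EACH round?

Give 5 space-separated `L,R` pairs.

Answer: 12,85 85,90 90,176 176,205 205,142

Derivation:
Round 1 (k=3): L=12 R=85
Round 2 (k=19): L=85 R=90
Round 3 (k=11): L=90 R=176
Round 4 (k=11): L=176 R=205
Round 5 (k=19): L=205 R=142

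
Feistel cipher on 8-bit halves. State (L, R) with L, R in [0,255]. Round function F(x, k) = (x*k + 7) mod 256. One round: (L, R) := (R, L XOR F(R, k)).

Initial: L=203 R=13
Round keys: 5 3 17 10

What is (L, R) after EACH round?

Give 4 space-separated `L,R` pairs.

Round 1 (k=5): L=13 R=131
Round 2 (k=3): L=131 R=157
Round 3 (k=17): L=157 R=247
Round 4 (k=10): L=247 R=48

Answer: 13,131 131,157 157,247 247,48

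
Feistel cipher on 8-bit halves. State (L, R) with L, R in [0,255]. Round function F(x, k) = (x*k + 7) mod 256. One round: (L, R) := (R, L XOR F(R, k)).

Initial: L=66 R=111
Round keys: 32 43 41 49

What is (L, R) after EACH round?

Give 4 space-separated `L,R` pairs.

Answer: 111,165 165,209 209,37 37,205

Derivation:
Round 1 (k=32): L=111 R=165
Round 2 (k=43): L=165 R=209
Round 3 (k=41): L=209 R=37
Round 4 (k=49): L=37 R=205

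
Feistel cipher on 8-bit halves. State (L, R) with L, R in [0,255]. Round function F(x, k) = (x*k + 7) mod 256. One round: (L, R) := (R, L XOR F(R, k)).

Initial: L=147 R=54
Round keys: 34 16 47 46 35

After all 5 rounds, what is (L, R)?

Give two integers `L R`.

Round 1 (k=34): L=54 R=160
Round 2 (k=16): L=160 R=49
Round 3 (k=47): L=49 R=166
Round 4 (k=46): L=166 R=234
Round 5 (k=35): L=234 R=163

Answer: 234 163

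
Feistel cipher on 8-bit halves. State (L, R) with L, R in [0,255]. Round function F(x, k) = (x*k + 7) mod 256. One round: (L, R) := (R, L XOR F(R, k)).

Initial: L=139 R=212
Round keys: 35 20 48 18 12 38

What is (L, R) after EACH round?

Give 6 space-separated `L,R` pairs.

Answer: 212,136 136,115 115,31 31,70 70,80 80,161

Derivation:
Round 1 (k=35): L=212 R=136
Round 2 (k=20): L=136 R=115
Round 3 (k=48): L=115 R=31
Round 4 (k=18): L=31 R=70
Round 5 (k=12): L=70 R=80
Round 6 (k=38): L=80 R=161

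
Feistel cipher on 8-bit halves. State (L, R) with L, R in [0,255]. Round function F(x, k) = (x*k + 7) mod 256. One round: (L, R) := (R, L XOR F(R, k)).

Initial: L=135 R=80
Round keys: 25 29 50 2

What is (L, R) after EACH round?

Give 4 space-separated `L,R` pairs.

Round 1 (k=25): L=80 R=80
Round 2 (k=29): L=80 R=71
Round 3 (k=50): L=71 R=181
Round 4 (k=2): L=181 R=54

Answer: 80,80 80,71 71,181 181,54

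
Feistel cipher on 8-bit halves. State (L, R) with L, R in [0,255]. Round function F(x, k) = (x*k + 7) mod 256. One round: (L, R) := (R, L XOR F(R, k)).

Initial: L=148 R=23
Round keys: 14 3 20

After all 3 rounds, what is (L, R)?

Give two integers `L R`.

Answer: 137 102

Derivation:
Round 1 (k=14): L=23 R=221
Round 2 (k=3): L=221 R=137
Round 3 (k=20): L=137 R=102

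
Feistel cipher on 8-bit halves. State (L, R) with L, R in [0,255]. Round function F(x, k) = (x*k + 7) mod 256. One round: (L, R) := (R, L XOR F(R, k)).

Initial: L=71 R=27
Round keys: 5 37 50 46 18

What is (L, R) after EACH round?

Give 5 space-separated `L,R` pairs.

Answer: 27,201 201,15 15,60 60,192 192,187

Derivation:
Round 1 (k=5): L=27 R=201
Round 2 (k=37): L=201 R=15
Round 3 (k=50): L=15 R=60
Round 4 (k=46): L=60 R=192
Round 5 (k=18): L=192 R=187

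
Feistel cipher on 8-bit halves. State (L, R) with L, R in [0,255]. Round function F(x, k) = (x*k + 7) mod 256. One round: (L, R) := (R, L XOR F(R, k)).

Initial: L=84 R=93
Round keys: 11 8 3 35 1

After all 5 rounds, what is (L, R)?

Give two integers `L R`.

Answer: 70 122

Derivation:
Round 1 (k=11): L=93 R=82
Round 2 (k=8): L=82 R=202
Round 3 (k=3): L=202 R=55
Round 4 (k=35): L=55 R=70
Round 5 (k=1): L=70 R=122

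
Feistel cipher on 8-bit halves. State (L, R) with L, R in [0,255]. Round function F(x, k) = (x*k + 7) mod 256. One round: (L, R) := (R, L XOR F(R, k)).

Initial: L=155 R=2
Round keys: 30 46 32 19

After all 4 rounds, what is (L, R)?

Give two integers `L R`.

Answer: 127 161

Derivation:
Round 1 (k=30): L=2 R=216
Round 2 (k=46): L=216 R=213
Round 3 (k=32): L=213 R=127
Round 4 (k=19): L=127 R=161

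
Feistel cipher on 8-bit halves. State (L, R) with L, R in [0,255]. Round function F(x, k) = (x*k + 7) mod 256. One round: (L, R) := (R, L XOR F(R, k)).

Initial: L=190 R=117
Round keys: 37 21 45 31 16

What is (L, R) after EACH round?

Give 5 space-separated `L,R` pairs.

Round 1 (k=37): L=117 R=78
Round 2 (k=21): L=78 R=24
Round 3 (k=45): L=24 R=113
Round 4 (k=31): L=113 R=174
Round 5 (k=16): L=174 R=150

Answer: 117,78 78,24 24,113 113,174 174,150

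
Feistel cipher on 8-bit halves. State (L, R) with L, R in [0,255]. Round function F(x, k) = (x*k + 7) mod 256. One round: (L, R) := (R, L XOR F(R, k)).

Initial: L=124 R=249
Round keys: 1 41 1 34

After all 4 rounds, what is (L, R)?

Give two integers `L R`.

Answer: 93 123

Derivation:
Round 1 (k=1): L=249 R=124
Round 2 (k=41): L=124 R=26
Round 3 (k=1): L=26 R=93
Round 4 (k=34): L=93 R=123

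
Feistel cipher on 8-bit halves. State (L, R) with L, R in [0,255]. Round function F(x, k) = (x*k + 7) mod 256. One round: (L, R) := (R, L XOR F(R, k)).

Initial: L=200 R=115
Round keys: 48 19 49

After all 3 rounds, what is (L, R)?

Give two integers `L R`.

Answer: 103 225

Derivation:
Round 1 (k=48): L=115 R=95
Round 2 (k=19): L=95 R=103
Round 3 (k=49): L=103 R=225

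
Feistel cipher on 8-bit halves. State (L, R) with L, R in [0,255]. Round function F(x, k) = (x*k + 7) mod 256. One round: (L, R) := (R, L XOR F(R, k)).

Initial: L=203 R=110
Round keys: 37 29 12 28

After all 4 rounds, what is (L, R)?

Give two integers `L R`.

Answer: 237 200

Derivation:
Round 1 (k=37): L=110 R=38
Round 2 (k=29): L=38 R=59
Round 3 (k=12): L=59 R=237
Round 4 (k=28): L=237 R=200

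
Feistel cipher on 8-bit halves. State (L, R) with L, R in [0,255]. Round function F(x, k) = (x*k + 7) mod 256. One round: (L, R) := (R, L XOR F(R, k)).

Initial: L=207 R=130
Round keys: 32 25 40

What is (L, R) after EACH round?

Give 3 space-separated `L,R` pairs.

Answer: 130,136 136,205 205,135

Derivation:
Round 1 (k=32): L=130 R=136
Round 2 (k=25): L=136 R=205
Round 3 (k=40): L=205 R=135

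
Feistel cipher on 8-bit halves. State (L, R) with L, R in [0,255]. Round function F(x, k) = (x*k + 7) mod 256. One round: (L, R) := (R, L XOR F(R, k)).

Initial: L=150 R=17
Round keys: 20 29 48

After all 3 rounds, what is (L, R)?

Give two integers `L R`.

Round 1 (k=20): L=17 R=205
Round 2 (k=29): L=205 R=81
Round 3 (k=48): L=81 R=250

Answer: 81 250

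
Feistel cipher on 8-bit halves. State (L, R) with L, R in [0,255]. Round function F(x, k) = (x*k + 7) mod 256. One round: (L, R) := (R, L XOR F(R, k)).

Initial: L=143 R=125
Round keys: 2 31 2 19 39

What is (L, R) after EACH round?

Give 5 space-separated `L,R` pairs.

Round 1 (k=2): L=125 R=142
Round 2 (k=31): L=142 R=68
Round 3 (k=2): L=68 R=1
Round 4 (k=19): L=1 R=94
Round 5 (k=39): L=94 R=88

Answer: 125,142 142,68 68,1 1,94 94,88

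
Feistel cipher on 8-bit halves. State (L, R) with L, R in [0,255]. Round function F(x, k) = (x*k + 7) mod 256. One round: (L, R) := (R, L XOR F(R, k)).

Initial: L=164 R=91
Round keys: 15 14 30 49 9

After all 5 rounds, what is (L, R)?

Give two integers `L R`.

Answer: 162 174

Derivation:
Round 1 (k=15): L=91 R=248
Round 2 (k=14): L=248 R=204
Round 3 (k=30): L=204 R=23
Round 4 (k=49): L=23 R=162
Round 5 (k=9): L=162 R=174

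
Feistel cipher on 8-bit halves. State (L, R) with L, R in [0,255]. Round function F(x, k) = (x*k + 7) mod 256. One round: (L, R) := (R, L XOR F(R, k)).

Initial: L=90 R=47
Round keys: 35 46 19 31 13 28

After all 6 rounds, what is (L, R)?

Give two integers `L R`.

Answer: 0 41

Derivation:
Round 1 (k=35): L=47 R=46
Round 2 (k=46): L=46 R=100
Round 3 (k=19): L=100 R=93
Round 4 (k=31): L=93 R=46
Round 5 (k=13): L=46 R=0
Round 6 (k=28): L=0 R=41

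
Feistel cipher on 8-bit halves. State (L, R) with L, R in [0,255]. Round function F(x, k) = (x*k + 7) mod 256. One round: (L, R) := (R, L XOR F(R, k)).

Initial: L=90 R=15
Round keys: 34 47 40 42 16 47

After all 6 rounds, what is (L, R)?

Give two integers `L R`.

Round 1 (k=34): L=15 R=95
Round 2 (k=47): L=95 R=119
Round 3 (k=40): L=119 R=192
Round 4 (k=42): L=192 R=240
Round 5 (k=16): L=240 R=199
Round 6 (k=47): L=199 R=96

Answer: 199 96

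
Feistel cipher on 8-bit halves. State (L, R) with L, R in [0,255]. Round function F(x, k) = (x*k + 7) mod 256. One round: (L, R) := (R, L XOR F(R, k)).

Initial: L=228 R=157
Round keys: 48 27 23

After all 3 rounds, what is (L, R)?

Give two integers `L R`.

Answer: 21 121

Derivation:
Round 1 (k=48): L=157 R=147
Round 2 (k=27): L=147 R=21
Round 3 (k=23): L=21 R=121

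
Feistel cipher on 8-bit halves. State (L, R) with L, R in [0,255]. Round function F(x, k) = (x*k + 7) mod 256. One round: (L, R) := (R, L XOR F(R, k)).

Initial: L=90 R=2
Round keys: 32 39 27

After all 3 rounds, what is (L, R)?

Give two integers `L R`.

Answer: 112 202

Derivation:
Round 1 (k=32): L=2 R=29
Round 2 (k=39): L=29 R=112
Round 3 (k=27): L=112 R=202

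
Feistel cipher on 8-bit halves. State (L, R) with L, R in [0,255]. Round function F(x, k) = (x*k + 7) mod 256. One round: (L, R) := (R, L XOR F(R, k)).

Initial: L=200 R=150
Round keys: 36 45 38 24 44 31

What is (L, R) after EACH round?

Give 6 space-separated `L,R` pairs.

Round 1 (k=36): L=150 R=215
Round 2 (k=45): L=215 R=68
Round 3 (k=38): L=68 R=200
Round 4 (k=24): L=200 R=131
Round 5 (k=44): L=131 R=67
Round 6 (k=31): L=67 R=167

Answer: 150,215 215,68 68,200 200,131 131,67 67,167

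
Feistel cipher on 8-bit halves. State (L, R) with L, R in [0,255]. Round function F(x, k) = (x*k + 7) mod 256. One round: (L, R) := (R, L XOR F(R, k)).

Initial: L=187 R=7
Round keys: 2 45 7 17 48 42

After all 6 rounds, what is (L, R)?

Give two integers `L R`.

Round 1 (k=2): L=7 R=174
Round 2 (k=45): L=174 R=154
Round 3 (k=7): L=154 R=147
Round 4 (k=17): L=147 R=80
Round 5 (k=48): L=80 R=148
Round 6 (k=42): L=148 R=31

Answer: 148 31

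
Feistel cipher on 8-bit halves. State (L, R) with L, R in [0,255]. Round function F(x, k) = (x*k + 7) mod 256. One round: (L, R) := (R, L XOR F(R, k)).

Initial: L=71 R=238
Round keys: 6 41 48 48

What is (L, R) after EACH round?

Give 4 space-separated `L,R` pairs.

Answer: 238,220 220,173 173,171 171,186

Derivation:
Round 1 (k=6): L=238 R=220
Round 2 (k=41): L=220 R=173
Round 3 (k=48): L=173 R=171
Round 4 (k=48): L=171 R=186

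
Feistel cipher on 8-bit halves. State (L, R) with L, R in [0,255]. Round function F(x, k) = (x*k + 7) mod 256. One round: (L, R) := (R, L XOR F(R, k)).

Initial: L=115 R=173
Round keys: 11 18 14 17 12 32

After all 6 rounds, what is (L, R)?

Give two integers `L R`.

Round 1 (k=11): L=173 R=5
Round 2 (k=18): L=5 R=204
Round 3 (k=14): L=204 R=42
Round 4 (k=17): L=42 R=29
Round 5 (k=12): L=29 R=73
Round 6 (k=32): L=73 R=58

Answer: 73 58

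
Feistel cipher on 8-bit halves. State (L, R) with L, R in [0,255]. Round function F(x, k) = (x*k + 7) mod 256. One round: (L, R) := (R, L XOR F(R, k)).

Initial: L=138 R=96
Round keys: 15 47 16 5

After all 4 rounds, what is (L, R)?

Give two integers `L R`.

Answer: 138 147

Derivation:
Round 1 (k=15): L=96 R=45
Round 2 (k=47): L=45 R=42
Round 3 (k=16): L=42 R=138
Round 4 (k=5): L=138 R=147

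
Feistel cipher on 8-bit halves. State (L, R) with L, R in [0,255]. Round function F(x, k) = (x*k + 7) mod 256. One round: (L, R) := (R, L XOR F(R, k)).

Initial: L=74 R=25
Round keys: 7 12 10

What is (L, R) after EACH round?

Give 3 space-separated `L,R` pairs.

Answer: 25,252 252,206 206,239

Derivation:
Round 1 (k=7): L=25 R=252
Round 2 (k=12): L=252 R=206
Round 3 (k=10): L=206 R=239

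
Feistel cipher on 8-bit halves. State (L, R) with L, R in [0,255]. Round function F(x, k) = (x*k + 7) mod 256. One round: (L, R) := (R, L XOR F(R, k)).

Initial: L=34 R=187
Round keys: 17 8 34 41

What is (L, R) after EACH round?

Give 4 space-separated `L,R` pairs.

Answer: 187,80 80,60 60,175 175,50

Derivation:
Round 1 (k=17): L=187 R=80
Round 2 (k=8): L=80 R=60
Round 3 (k=34): L=60 R=175
Round 4 (k=41): L=175 R=50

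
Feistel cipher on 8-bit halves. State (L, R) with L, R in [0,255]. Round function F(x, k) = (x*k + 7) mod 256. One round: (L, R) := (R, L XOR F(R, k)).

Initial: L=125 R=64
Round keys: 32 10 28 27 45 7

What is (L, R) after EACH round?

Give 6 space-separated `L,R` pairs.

Round 1 (k=32): L=64 R=122
Round 2 (k=10): L=122 R=139
Round 3 (k=28): L=139 R=65
Round 4 (k=27): L=65 R=105
Round 5 (k=45): L=105 R=61
Round 6 (k=7): L=61 R=219

Answer: 64,122 122,139 139,65 65,105 105,61 61,219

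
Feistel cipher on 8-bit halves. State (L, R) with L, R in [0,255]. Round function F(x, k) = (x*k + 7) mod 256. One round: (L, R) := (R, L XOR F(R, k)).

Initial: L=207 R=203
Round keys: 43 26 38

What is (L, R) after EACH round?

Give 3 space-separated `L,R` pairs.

Answer: 203,239 239,134 134,4

Derivation:
Round 1 (k=43): L=203 R=239
Round 2 (k=26): L=239 R=134
Round 3 (k=38): L=134 R=4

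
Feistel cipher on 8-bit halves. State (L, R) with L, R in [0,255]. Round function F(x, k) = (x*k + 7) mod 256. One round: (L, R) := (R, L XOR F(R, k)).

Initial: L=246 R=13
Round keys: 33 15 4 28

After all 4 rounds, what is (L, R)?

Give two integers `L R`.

Answer: 229 251

Derivation:
Round 1 (k=33): L=13 R=66
Round 2 (k=15): L=66 R=232
Round 3 (k=4): L=232 R=229
Round 4 (k=28): L=229 R=251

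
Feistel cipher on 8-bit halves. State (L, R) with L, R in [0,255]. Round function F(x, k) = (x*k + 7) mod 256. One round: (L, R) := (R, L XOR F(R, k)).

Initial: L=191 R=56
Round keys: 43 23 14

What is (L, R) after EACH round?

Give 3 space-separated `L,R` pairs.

Round 1 (k=43): L=56 R=208
Round 2 (k=23): L=208 R=143
Round 3 (k=14): L=143 R=9

Answer: 56,208 208,143 143,9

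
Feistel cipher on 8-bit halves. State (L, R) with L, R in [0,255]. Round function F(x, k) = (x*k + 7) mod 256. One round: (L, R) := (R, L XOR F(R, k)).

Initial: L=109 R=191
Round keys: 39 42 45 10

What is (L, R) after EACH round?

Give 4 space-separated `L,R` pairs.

Answer: 191,77 77,22 22,168 168,129

Derivation:
Round 1 (k=39): L=191 R=77
Round 2 (k=42): L=77 R=22
Round 3 (k=45): L=22 R=168
Round 4 (k=10): L=168 R=129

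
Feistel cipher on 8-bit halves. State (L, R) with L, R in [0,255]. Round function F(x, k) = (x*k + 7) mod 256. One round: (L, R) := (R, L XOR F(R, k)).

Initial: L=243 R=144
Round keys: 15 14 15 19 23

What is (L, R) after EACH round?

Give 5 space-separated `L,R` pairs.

Answer: 144,132 132,175 175,204 204,132 132,47

Derivation:
Round 1 (k=15): L=144 R=132
Round 2 (k=14): L=132 R=175
Round 3 (k=15): L=175 R=204
Round 4 (k=19): L=204 R=132
Round 5 (k=23): L=132 R=47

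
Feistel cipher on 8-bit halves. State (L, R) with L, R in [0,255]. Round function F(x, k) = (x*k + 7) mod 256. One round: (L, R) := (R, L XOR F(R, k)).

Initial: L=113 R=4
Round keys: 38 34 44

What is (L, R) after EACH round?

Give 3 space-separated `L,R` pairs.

Round 1 (k=38): L=4 R=238
Round 2 (k=34): L=238 R=167
Round 3 (k=44): L=167 R=85

Answer: 4,238 238,167 167,85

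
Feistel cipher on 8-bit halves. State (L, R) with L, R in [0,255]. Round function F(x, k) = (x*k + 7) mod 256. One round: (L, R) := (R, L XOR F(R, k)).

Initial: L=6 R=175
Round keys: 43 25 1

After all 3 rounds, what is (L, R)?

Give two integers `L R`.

Round 1 (k=43): L=175 R=106
Round 2 (k=25): L=106 R=206
Round 3 (k=1): L=206 R=191

Answer: 206 191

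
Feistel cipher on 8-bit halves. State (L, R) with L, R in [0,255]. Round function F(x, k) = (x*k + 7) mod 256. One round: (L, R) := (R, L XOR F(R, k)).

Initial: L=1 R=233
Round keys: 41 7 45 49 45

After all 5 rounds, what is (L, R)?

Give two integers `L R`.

Answer: 165 171

Derivation:
Round 1 (k=41): L=233 R=89
Round 2 (k=7): L=89 R=159
Round 3 (k=45): L=159 R=163
Round 4 (k=49): L=163 R=165
Round 5 (k=45): L=165 R=171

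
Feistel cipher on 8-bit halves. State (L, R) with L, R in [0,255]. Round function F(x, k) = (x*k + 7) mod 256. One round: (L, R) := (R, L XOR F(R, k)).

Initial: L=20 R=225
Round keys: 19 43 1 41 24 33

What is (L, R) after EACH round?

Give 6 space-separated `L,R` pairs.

Round 1 (k=19): L=225 R=174
Round 2 (k=43): L=174 R=160
Round 3 (k=1): L=160 R=9
Round 4 (k=41): L=9 R=216
Round 5 (k=24): L=216 R=78
Round 6 (k=33): L=78 R=205

Answer: 225,174 174,160 160,9 9,216 216,78 78,205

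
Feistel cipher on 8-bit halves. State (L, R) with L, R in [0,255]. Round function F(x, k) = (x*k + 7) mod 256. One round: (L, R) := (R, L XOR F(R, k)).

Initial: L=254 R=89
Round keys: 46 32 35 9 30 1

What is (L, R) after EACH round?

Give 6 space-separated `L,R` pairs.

Round 1 (k=46): L=89 R=251
Round 2 (k=32): L=251 R=62
Round 3 (k=35): L=62 R=122
Round 4 (k=9): L=122 R=111
Round 5 (k=30): L=111 R=115
Round 6 (k=1): L=115 R=21

Answer: 89,251 251,62 62,122 122,111 111,115 115,21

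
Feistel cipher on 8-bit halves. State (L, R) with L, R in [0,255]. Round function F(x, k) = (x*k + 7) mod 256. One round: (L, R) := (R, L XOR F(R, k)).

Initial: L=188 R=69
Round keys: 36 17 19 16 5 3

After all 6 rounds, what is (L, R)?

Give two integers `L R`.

Answer: 108 135

Derivation:
Round 1 (k=36): L=69 R=7
Round 2 (k=17): L=7 R=59
Round 3 (k=19): L=59 R=111
Round 4 (k=16): L=111 R=204
Round 5 (k=5): L=204 R=108
Round 6 (k=3): L=108 R=135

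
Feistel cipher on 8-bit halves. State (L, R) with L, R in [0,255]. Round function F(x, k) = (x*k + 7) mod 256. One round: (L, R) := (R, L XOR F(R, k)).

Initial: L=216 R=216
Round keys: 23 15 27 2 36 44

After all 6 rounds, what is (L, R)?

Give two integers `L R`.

Answer: 155 196

Derivation:
Round 1 (k=23): L=216 R=183
Round 2 (k=15): L=183 R=24
Round 3 (k=27): L=24 R=56
Round 4 (k=2): L=56 R=111
Round 5 (k=36): L=111 R=155
Round 6 (k=44): L=155 R=196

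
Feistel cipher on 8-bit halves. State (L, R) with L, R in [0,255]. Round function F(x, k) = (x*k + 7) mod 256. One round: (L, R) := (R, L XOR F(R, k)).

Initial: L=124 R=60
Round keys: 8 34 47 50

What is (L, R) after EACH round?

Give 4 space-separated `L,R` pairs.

Answer: 60,155 155,161 161,13 13,48

Derivation:
Round 1 (k=8): L=60 R=155
Round 2 (k=34): L=155 R=161
Round 3 (k=47): L=161 R=13
Round 4 (k=50): L=13 R=48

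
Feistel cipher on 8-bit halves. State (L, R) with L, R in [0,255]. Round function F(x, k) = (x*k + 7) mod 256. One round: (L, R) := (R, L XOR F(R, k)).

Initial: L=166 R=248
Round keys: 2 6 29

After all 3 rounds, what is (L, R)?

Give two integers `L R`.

Round 1 (k=2): L=248 R=81
Round 2 (k=6): L=81 R=21
Round 3 (k=29): L=21 R=57

Answer: 21 57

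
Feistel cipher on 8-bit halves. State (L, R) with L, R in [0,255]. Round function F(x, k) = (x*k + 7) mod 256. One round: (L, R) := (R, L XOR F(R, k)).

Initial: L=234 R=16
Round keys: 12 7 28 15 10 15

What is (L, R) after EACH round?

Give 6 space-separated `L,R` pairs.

Round 1 (k=12): L=16 R=45
Round 2 (k=7): L=45 R=82
Round 3 (k=28): L=82 R=210
Round 4 (k=15): L=210 R=7
Round 5 (k=10): L=7 R=159
Round 6 (k=15): L=159 R=95

Answer: 16,45 45,82 82,210 210,7 7,159 159,95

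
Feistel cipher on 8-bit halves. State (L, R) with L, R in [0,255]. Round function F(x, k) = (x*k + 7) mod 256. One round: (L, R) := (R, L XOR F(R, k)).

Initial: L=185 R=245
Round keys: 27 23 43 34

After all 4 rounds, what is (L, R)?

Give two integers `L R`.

Round 1 (k=27): L=245 R=103
Round 2 (k=23): L=103 R=189
Round 3 (k=43): L=189 R=161
Round 4 (k=34): L=161 R=212

Answer: 161 212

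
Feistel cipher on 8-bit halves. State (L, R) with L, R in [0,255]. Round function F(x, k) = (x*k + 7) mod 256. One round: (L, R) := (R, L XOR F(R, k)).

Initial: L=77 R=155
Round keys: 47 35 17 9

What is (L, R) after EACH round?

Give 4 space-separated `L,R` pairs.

Answer: 155,49 49,33 33,9 9,121

Derivation:
Round 1 (k=47): L=155 R=49
Round 2 (k=35): L=49 R=33
Round 3 (k=17): L=33 R=9
Round 4 (k=9): L=9 R=121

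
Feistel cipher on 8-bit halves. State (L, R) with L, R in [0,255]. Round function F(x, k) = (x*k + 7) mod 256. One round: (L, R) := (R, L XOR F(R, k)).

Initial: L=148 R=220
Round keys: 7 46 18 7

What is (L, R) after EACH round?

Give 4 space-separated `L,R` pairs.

Round 1 (k=7): L=220 R=159
Round 2 (k=46): L=159 R=69
Round 3 (k=18): L=69 R=126
Round 4 (k=7): L=126 R=60

Answer: 220,159 159,69 69,126 126,60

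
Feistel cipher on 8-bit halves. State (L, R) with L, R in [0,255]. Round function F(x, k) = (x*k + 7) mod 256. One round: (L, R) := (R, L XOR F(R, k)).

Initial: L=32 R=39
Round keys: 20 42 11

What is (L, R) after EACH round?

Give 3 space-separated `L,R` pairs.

Round 1 (k=20): L=39 R=51
Round 2 (k=42): L=51 R=66
Round 3 (k=11): L=66 R=238

Answer: 39,51 51,66 66,238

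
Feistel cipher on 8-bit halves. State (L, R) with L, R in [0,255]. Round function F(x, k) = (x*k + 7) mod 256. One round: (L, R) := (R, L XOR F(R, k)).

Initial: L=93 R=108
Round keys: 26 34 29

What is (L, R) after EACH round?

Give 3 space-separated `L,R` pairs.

Round 1 (k=26): L=108 R=162
Round 2 (k=34): L=162 R=231
Round 3 (k=29): L=231 R=144

Answer: 108,162 162,231 231,144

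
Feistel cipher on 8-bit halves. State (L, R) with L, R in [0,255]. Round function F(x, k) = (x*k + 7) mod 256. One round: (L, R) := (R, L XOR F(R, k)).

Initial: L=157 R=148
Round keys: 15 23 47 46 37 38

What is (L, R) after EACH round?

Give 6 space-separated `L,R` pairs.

Answer: 148,46 46,189 189,148 148,34 34,101 101,39

Derivation:
Round 1 (k=15): L=148 R=46
Round 2 (k=23): L=46 R=189
Round 3 (k=47): L=189 R=148
Round 4 (k=46): L=148 R=34
Round 5 (k=37): L=34 R=101
Round 6 (k=38): L=101 R=39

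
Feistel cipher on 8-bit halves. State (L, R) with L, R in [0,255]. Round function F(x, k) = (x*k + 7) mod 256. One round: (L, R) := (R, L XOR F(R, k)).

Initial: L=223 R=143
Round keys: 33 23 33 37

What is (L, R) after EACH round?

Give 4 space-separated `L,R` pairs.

Round 1 (k=33): L=143 R=169
Round 2 (k=23): L=169 R=185
Round 3 (k=33): L=185 R=73
Round 4 (k=37): L=73 R=45

Answer: 143,169 169,185 185,73 73,45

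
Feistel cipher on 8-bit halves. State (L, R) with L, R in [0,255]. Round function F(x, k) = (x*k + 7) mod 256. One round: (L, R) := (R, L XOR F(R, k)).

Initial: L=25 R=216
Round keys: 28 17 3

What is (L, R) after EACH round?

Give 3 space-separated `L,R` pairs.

Round 1 (k=28): L=216 R=190
Round 2 (k=17): L=190 R=125
Round 3 (k=3): L=125 R=192

Answer: 216,190 190,125 125,192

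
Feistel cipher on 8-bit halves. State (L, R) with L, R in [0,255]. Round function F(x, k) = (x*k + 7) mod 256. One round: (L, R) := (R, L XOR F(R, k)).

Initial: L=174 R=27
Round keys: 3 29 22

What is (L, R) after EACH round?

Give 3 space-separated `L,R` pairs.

Answer: 27,246 246,254 254,45

Derivation:
Round 1 (k=3): L=27 R=246
Round 2 (k=29): L=246 R=254
Round 3 (k=22): L=254 R=45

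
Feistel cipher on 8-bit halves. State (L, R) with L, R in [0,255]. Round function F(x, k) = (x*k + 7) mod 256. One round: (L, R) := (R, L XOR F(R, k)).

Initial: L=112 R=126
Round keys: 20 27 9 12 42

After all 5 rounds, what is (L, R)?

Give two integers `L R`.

Answer: 141 159

Derivation:
Round 1 (k=20): L=126 R=175
Round 2 (k=27): L=175 R=2
Round 3 (k=9): L=2 R=182
Round 4 (k=12): L=182 R=141
Round 5 (k=42): L=141 R=159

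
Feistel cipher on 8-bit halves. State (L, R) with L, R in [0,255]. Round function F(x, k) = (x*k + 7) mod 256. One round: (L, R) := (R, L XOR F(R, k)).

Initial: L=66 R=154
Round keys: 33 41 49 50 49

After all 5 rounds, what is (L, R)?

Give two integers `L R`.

Round 1 (k=33): L=154 R=163
Round 2 (k=41): L=163 R=184
Round 3 (k=49): L=184 R=156
Round 4 (k=50): L=156 R=199
Round 5 (k=49): L=199 R=130

Answer: 199 130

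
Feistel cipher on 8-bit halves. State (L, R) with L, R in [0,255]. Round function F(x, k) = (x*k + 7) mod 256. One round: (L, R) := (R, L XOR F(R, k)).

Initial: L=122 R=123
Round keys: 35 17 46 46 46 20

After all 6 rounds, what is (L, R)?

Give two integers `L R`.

Round 1 (k=35): L=123 R=162
Round 2 (k=17): L=162 R=178
Round 3 (k=46): L=178 R=161
Round 4 (k=46): L=161 R=71
Round 5 (k=46): L=71 R=104
Round 6 (k=20): L=104 R=96

Answer: 104 96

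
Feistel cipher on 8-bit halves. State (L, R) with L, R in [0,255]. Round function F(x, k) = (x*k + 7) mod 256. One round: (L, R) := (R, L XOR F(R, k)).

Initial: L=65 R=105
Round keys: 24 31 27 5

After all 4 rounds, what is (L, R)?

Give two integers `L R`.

Round 1 (k=24): L=105 R=158
Round 2 (k=31): L=158 R=64
Round 3 (k=27): L=64 R=89
Round 4 (k=5): L=89 R=132

Answer: 89 132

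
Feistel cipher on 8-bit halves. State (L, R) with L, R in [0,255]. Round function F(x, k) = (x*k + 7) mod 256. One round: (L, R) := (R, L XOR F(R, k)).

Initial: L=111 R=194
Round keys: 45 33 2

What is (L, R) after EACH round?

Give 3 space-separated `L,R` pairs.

Answer: 194,78 78,215 215,251

Derivation:
Round 1 (k=45): L=194 R=78
Round 2 (k=33): L=78 R=215
Round 3 (k=2): L=215 R=251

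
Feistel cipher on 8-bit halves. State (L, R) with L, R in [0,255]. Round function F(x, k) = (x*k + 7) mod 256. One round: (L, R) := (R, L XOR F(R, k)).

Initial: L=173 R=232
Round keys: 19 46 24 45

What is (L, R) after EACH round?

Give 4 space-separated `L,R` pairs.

Round 1 (k=19): L=232 R=146
Round 2 (k=46): L=146 R=171
Round 3 (k=24): L=171 R=157
Round 4 (k=45): L=157 R=11

Answer: 232,146 146,171 171,157 157,11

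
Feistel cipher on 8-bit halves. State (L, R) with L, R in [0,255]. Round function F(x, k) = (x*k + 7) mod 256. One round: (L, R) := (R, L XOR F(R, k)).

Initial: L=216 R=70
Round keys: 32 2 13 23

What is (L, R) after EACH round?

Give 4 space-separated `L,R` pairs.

Round 1 (k=32): L=70 R=31
Round 2 (k=2): L=31 R=3
Round 3 (k=13): L=3 R=49
Round 4 (k=23): L=49 R=109

Answer: 70,31 31,3 3,49 49,109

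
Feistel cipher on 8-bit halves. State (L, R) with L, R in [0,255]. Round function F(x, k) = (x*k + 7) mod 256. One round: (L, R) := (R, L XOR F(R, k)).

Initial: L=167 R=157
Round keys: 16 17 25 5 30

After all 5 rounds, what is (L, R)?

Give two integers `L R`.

Round 1 (k=16): L=157 R=112
Round 2 (k=17): L=112 R=234
Round 3 (k=25): L=234 R=145
Round 4 (k=5): L=145 R=54
Round 5 (k=30): L=54 R=202

Answer: 54 202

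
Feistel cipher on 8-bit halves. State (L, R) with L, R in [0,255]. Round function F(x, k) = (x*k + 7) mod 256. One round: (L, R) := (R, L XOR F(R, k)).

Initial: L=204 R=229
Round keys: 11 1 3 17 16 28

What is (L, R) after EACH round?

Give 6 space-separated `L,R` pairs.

Round 1 (k=11): L=229 R=18
Round 2 (k=1): L=18 R=252
Round 3 (k=3): L=252 R=233
Round 4 (k=17): L=233 R=124
Round 5 (k=16): L=124 R=46
Round 6 (k=28): L=46 R=115

Answer: 229,18 18,252 252,233 233,124 124,46 46,115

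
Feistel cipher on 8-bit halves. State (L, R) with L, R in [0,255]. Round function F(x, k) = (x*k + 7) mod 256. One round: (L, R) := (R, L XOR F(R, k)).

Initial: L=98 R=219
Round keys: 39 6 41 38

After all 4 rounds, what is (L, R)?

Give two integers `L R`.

Round 1 (k=39): L=219 R=6
Round 2 (k=6): L=6 R=240
Round 3 (k=41): L=240 R=113
Round 4 (k=38): L=113 R=61

Answer: 113 61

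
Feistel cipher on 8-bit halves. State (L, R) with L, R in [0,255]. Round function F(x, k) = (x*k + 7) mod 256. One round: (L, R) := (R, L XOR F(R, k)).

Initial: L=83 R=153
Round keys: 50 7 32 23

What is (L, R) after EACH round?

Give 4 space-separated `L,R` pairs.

Answer: 153,186 186,132 132,61 61,6

Derivation:
Round 1 (k=50): L=153 R=186
Round 2 (k=7): L=186 R=132
Round 3 (k=32): L=132 R=61
Round 4 (k=23): L=61 R=6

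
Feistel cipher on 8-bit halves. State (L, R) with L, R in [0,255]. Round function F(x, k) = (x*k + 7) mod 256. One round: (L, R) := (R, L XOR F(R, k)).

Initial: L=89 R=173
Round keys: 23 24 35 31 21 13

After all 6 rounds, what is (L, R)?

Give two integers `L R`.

Round 1 (k=23): L=173 R=203
Round 2 (k=24): L=203 R=162
Round 3 (k=35): L=162 R=230
Round 4 (k=31): L=230 R=67
Round 5 (k=21): L=67 R=96
Round 6 (k=13): L=96 R=164

Answer: 96 164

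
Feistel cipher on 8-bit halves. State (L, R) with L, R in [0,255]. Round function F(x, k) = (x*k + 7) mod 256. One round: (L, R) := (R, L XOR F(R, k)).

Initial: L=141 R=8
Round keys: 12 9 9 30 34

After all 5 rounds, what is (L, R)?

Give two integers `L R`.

Answer: 42 233

Derivation:
Round 1 (k=12): L=8 R=234
Round 2 (k=9): L=234 R=73
Round 3 (k=9): L=73 R=114
Round 4 (k=30): L=114 R=42
Round 5 (k=34): L=42 R=233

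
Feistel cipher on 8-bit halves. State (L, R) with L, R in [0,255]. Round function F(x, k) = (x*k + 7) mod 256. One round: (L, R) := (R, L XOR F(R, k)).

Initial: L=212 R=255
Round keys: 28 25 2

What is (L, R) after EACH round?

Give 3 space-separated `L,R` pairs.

Round 1 (k=28): L=255 R=63
Round 2 (k=25): L=63 R=209
Round 3 (k=2): L=209 R=150

Answer: 255,63 63,209 209,150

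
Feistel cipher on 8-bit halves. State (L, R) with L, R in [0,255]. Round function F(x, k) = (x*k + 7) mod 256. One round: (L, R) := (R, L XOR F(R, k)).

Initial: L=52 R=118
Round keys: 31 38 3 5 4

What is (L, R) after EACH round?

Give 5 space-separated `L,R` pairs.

Answer: 118,101 101,115 115,5 5,83 83,86

Derivation:
Round 1 (k=31): L=118 R=101
Round 2 (k=38): L=101 R=115
Round 3 (k=3): L=115 R=5
Round 4 (k=5): L=5 R=83
Round 5 (k=4): L=83 R=86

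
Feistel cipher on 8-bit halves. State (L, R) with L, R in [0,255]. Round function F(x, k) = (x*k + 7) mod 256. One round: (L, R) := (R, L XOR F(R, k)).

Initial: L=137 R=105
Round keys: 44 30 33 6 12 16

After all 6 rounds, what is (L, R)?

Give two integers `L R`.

Round 1 (k=44): L=105 R=154
Round 2 (k=30): L=154 R=122
Round 3 (k=33): L=122 R=91
Round 4 (k=6): L=91 R=83
Round 5 (k=12): L=83 R=176
Round 6 (k=16): L=176 R=84

Answer: 176 84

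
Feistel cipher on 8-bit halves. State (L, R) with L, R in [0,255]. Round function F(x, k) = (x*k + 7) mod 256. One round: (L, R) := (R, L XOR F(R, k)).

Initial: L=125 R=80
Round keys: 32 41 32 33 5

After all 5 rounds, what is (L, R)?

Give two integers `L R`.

Round 1 (k=32): L=80 R=122
Round 2 (k=41): L=122 R=193
Round 3 (k=32): L=193 R=93
Round 4 (k=33): L=93 R=197
Round 5 (k=5): L=197 R=189

Answer: 197 189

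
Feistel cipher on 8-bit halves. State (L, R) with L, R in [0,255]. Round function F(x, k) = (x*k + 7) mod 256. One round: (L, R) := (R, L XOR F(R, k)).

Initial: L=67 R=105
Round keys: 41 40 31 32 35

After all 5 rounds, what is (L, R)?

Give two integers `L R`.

Round 1 (k=41): L=105 R=155
Round 2 (k=40): L=155 R=86
Round 3 (k=31): L=86 R=234
Round 4 (k=32): L=234 R=17
Round 5 (k=35): L=17 R=176

Answer: 17 176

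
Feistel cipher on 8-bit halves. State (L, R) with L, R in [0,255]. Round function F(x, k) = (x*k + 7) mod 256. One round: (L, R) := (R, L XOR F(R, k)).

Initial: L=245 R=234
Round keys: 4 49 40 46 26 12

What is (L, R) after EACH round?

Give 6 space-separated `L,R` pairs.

Answer: 234,90 90,171 171,229 229,134 134,70 70,201

Derivation:
Round 1 (k=4): L=234 R=90
Round 2 (k=49): L=90 R=171
Round 3 (k=40): L=171 R=229
Round 4 (k=46): L=229 R=134
Round 5 (k=26): L=134 R=70
Round 6 (k=12): L=70 R=201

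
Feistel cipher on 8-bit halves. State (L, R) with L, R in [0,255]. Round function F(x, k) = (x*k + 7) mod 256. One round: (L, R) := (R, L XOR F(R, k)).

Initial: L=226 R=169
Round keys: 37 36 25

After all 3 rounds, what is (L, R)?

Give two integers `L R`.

Round 1 (k=37): L=169 R=150
Round 2 (k=36): L=150 R=182
Round 3 (k=25): L=182 R=91

Answer: 182 91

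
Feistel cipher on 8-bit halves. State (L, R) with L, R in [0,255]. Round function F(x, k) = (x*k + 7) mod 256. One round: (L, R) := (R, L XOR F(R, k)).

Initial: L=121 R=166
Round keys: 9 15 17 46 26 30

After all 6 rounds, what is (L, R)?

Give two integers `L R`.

Answer: 35 179

Derivation:
Round 1 (k=9): L=166 R=164
Round 2 (k=15): L=164 R=5
Round 3 (k=17): L=5 R=248
Round 4 (k=46): L=248 R=146
Round 5 (k=26): L=146 R=35
Round 6 (k=30): L=35 R=179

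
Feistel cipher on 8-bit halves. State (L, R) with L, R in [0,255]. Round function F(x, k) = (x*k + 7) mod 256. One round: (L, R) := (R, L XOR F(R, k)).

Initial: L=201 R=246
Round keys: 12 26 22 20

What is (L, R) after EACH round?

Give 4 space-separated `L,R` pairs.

Round 1 (k=12): L=246 R=70
Round 2 (k=26): L=70 R=213
Round 3 (k=22): L=213 R=19
Round 4 (k=20): L=19 R=86

Answer: 246,70 70,213 213,19 19,86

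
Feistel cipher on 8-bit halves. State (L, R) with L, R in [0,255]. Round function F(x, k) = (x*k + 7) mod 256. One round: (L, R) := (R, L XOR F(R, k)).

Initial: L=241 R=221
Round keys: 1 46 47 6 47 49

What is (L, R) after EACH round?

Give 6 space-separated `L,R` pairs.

Answer: 221,21 21,16 16,226 226,67 67,182 182,158

Derivation:
Round 1 (k=1): L=221 R=21
Round 2 (k=46): L=21 R=16
Round 3 (k=47): L=16 R=226
Round 4 (k=6): L=226 R=67
Round 5 (k=47): L=67 R=182
Round 6 (k=49): L=182 R=158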